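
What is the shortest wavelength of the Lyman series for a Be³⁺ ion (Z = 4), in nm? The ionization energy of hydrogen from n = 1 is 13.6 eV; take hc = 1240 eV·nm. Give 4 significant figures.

The Lyman series has lower level n_f = 1; the series limit corresponds to n_i → ∞.
ΔE_max = 13.6 × 16 / 1² = 217.6 eV.
λ_min = 1240 / 217.6 = 5.699 nm.

5.699 nm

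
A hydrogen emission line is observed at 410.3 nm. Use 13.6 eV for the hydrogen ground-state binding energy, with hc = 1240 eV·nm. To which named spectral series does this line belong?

Balmer

ΔE = 1240/410.3 = 3.022 eV.
This matches 13.6 × (1/2² − 1/6²), so n_f = 2: the Balmer series.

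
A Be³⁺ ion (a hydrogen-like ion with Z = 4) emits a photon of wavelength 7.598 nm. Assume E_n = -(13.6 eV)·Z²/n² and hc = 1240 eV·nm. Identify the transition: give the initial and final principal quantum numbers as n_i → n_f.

The photon energy is ΔE = hc/λ = 1240 / 7.598 = 163.2 eV.
With Z = 4, ΔE = 217.6 × (1/n_f² − 1/n_i²), so 1/n_f² − 1/n_i² = 0.7500.
Trying n_f = 1 gives 1/n_i² = 0.2500, i.e. n_i ≈ 2; this pair matches.

n_i = 2, n_f = 1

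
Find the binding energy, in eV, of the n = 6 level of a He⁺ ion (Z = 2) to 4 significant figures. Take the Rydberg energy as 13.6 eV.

E_n = −13.6 Z²/n² = −54.40/n² eV for Z = 2.
E_6 = −54.40/36 = −1.511 eV, so ionization (to E = 0) requires 1.511 eV.

1.511 eV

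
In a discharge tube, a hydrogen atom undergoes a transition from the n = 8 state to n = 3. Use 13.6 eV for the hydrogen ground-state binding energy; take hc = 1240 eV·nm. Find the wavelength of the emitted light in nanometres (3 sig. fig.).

955 nm

ΔE = 13.60 × (1/3² − 1/8²) = 13.60 × 0.09549 = 1.299 eV.
λ = hc/ΔE = 1240 / 1.299 = 955 nm.
This line belongs to the Paschen series.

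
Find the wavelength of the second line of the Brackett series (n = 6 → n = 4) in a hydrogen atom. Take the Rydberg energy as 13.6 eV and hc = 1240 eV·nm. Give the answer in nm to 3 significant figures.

2630 nm

The Brackett series terminates on n_f = 4; the second line has n_i = 4+2 = 6.
ΔE = 13.60 × (1/4² − 1/6²) = 0.4722 eV.
λ = 1240 / 0.4722 = 2630 nm.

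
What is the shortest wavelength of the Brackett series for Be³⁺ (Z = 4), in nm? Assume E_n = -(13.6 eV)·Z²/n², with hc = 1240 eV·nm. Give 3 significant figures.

91.2 nm

The Brackett series has lower level n_f = 4; the series limit corresponds to n_i → ∞.
ΔE_max = 13.6 × 16 / 4² = 13.60 eV.
λ_min = 1240 / 13.60 = 91.2 nm.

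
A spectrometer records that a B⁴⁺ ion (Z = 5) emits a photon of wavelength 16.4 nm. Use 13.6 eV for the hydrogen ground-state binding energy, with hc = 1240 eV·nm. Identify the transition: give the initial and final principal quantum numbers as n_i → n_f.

n_i = 6, n_f = 2

The photon energy is ΔE = hc/λ = 1240 / 16.4 = 75.61 eV.
With Z = 5, ΔE = 340.0 × (1/n_f² − 1/n_i²), so 1/n_f² − 1/n_i² = 0.2224.
Trying n_f = 2 gives 1/n_i² = 0.02762, i.e. n_i ≈ 6; this pair matches.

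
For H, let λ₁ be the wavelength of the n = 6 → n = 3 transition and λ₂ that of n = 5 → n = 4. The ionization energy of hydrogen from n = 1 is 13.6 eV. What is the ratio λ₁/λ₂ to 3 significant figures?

λ ∝ 1/ΔE ∝ 1/(1/n_f² − 1/n_i²), and the Z² and hc factors cancel in the ratio.
λ₁/λ₂ = (1/4² − 1/5²)/(1/3² − 1/6²) = 0.02250/0.08333 = 0.270.

0.270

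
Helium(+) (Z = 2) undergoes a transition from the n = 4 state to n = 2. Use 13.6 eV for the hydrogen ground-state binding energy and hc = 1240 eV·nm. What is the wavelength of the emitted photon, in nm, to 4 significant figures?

For Z = 2 the level energies scale as Z², so the effective Rydberg energy is 13.6 × 4 = 54.40 eV.
ΔE = 54.40 × (1/2² − 1/4²) = 54.40 × 0.1875 = 10.20 eV.
λ = hc/ΔE = 1240 / 10.20 = 121.6 nm.

121.6 nm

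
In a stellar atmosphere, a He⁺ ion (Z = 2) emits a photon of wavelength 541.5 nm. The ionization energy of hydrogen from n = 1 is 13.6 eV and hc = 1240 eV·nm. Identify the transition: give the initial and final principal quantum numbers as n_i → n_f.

n_i = 7, n_f = 4

The photon energy is ΔE = hc/λ = 1240 / 541.5 = 2.290 eV.
With Z = 2, ΔE = 54.40 × (1/n_f² − 1/n_i²), so 1/n_f² − 1/n_i² = 0.04209.
Trying n_f = 4 gives 1/n_i² = 0.02041, i.e. n_i ≈ 7; this pair matches.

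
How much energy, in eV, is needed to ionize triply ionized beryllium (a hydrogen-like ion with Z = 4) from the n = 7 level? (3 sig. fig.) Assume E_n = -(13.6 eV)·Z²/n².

E_n = −13.6 Z²/n² = −217.6/n² eV for Z = 4.
E_7 = −217.6/49 = −4.44 eV, so ionization (to E = 0) requires 4.44 eV.

4.44 eV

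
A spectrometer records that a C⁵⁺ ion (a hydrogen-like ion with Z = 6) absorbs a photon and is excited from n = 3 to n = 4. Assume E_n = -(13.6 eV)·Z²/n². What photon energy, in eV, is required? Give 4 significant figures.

23.80 eV

The Bohr energies scale as Z², so for Z = 6: E_n = −489.6/n² eV.
E_4 = −489.6/16 = −30.60 eV and E_3 = −489.6/9 = −54.40 eV.
The photon energy is |E_4 − E_3| = 23.80 eV.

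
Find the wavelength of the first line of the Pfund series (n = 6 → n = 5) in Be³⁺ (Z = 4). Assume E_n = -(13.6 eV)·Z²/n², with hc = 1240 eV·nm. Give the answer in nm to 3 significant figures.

466 nm

The Pfund series terminates on n_f = 5; the first line has n_i = 5+1 = 6.
ΔE = 217.6 × (1/5² − 1/6²) = 2.660 eV.
λ = 1240 / 2.660 = 466 nm.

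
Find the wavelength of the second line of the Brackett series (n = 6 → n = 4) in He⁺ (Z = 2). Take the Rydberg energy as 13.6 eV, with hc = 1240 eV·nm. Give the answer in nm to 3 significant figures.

The Brackett series terminates on n_f = 4; the second line has n_i = 4+2 = 6.
ΔE = 54.40 × (1/4² − 1/6²) = 1.889 eV.
λ = 1240 / 1.889 = 656 nm.

656 nm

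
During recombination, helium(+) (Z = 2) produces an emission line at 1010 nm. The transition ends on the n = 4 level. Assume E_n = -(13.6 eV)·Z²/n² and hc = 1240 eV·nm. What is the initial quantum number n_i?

n_i = 5

The photon energy is ΔE = hc/λ = 1240 / 1010 = 1.228 eV.
With Z = 2, ΔE = 54.40 × (1/n_f² − 1/n_i²), so 1/n_f² − 1/n_i² = 0.02257.
With n_f = 4: 1/n_i² = 1/16 − 0.02257 = 0.03993, so n_i ≈ 5.00.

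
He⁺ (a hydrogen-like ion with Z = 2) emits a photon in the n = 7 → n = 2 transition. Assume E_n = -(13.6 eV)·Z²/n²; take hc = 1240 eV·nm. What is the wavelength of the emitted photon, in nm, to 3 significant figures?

99.3 nm

For Z = 2 the level energies scale as Z², so the effective Rydberg energy is 13.6 × 4 = 54.40 eV.
ΔE = 54.40 × (1/2² − 1/7²) = 54.40 × 0.2296 = 12.49 eV.
λ = hc/ΔE = 1240 / 12.49 = 99.3 nm.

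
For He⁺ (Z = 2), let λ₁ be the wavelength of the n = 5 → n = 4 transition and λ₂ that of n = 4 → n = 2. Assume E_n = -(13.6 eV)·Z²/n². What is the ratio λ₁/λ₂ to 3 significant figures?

8.33

λ ∝ 1/ΔE ∝ 1/(1/n_f² − 1/n_i²), and the Z² and hc factors cancel in the ratio.
λ₁/λ₂ = (1/2² − 1/4²)/(1/4² − 1/5²) = 0.1875/0.02250 = 8.33.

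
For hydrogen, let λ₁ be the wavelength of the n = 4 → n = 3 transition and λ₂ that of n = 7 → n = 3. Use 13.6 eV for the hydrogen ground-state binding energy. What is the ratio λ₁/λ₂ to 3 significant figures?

1.87

λ ∝ 1/ΔE ∝ 1/(1/n_f² − 1/n_i²), and the Z² and hc factors cancel in the ratio.
λ₁/λ₂ = (1/3² − 1/7²)/(1/3² − 1/4²) = 0.09070/0.04861 = 1.87.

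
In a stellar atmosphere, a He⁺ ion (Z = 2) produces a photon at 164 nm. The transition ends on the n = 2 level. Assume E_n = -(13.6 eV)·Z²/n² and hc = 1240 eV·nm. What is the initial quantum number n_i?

n_i = 3

The photon energy is ΔE = hc/λ = 1240 / 164 = 7.561 eV.
With Z = 2, ΔE = 54.40 × (1/n_f² − 1/n_i²), so 1/n_f² − 1/n_i² = 0.1390.
With n_f = 2: 1/n_i² = 1/4 − 0.1390 = 0.1110, so n_i ≈ 3.00.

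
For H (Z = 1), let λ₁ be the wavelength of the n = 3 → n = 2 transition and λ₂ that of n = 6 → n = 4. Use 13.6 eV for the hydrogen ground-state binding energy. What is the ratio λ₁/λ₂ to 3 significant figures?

λ ∝ 1/ΔE ∝ 1/(1/n_f² − 1/n_i²), and the Z² and hc factors cancel in the ratio.
λ₁/λ₂ = (1/4² − 1/6²)/(1/2² − 1/3²) = 0.03472/0.1389 = 0.250.

0.250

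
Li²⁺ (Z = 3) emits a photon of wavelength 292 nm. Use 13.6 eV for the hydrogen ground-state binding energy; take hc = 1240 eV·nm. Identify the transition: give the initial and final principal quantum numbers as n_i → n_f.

The photon energy is ΔE = hc/λ = 1240 / 292 = 4.247 eV.
With Z = 3, ΔE = 122.4 × (1/n_f² − 1/n_i²), so 1/n_f² − 1/n_i² = 0.03469.
Trying n_f = 4 gives 1/n_i² = 0.02781, i.e. n_i ≈ 6; this pair matches.

n_i = 6, n_f = 4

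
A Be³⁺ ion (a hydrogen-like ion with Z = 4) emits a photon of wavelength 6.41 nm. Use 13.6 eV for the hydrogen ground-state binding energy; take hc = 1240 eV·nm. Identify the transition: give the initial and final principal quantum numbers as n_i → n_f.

The photon energy is ΔE = hc/λ = 1240 / 6.41 = 193.4 eV.
With Z = 4, ΔE = 217.6 × (1/n_f² − 1/n_i²), so 1/n_f² − 1/n_i² = 0.8890.
Trying n_f = 1 gives 1/n_i² = 0.1110, i.e. n_i ≈ 3; this pair matches.

n_i = 3, n_f = 1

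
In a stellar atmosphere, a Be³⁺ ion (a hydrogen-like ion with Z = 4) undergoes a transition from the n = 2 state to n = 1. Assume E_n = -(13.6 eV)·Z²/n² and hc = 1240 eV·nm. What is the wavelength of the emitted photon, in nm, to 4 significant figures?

7.598 nm

For Z = 4 the level energies scale as Z², so the effective Rydberg energy is 13.6 × 16 = 217.6 eV.
ΔE = 217.6 × (1/1² − 1/2²) = 217.6 × 0.7500 = 163.2 eV.
λ = hc/ΔE = 1240 / 163.2 = 7.598 nm.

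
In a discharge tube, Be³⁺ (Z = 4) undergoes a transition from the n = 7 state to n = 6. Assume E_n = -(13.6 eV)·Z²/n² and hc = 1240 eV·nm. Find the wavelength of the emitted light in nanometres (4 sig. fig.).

773.2 nm

For Z = 4 the level energies scale as Z², so the effective Rydberg energy is 13.6 × 16 = 217.6 eV.
ΔE = 217.6 × (1/6² − 1/7²) = 217.6 × 0.007370 = 1.604 eV.
λ = hc/ΔE = 1240 / 1.604 = 773.2 nm.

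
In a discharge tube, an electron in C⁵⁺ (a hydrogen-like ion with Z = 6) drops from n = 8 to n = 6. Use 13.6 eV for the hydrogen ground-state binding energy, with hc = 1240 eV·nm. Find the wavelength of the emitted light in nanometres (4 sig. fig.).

208.4 nm

For Z = 6 the level energies scale as Z², so the effective Rydberg energy is 13.6 × 36 = 489.6 eV.
ΔE = 489.6 × (1/6² − 1/8²) = 489.6 × 0.01215 = 5.950 eV.
λ = hc/ΔE = 1240 / 5.950 = 208.4 nm.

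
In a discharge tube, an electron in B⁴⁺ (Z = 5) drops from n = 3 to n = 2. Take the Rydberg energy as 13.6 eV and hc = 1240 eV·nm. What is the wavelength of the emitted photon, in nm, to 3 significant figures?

For Z = 5 the level energies scale as Z², so the effective Rydberg energy is 13.6 × 25 = 340.0 eV.
ΔE = 340.0 × (1/2² − 1/3²) = 340.0 × 0.1389 = 47.22 eV.
λ = hc/ΔE = 1240 / 47.22 = 26.3 nm.

26.3 nm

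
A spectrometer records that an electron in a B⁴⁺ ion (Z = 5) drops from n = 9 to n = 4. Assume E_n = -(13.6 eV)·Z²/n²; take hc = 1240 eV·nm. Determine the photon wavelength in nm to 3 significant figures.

72.7 nm

For Z = 5 the level energies scale as Z², so the effective Rydberg energy is 13.6 × 25 = 340.0 eV.
ΔE = 340.0 × (1/4² − 1/9²) = 340.0 × 0.05015 = 17.05 eV.
λ = hc/ΔE = 1240 / 17.05 = 72.7 nm.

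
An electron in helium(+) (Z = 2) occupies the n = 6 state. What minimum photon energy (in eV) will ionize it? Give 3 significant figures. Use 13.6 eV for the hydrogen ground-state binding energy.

E_n = −13.6 Z²/n² = −54.40/n² eV for Z = 2.
E_6 = −54.40/36 = −1.51 eV, so ionization (to E = 0) requires 1.51 eV.

1.51 eV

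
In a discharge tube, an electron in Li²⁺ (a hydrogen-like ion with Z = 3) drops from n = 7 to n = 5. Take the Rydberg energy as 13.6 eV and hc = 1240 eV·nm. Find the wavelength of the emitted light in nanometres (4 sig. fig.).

For Z = 3 the level energies scale as Z², so the effective Rydberg energy is 13.6 × 9 = 122.4 eV.
ΔE = 122.4 × (1/5² − 1/7²) = 122.4 × 0.01959 = 2.398 eV.
λ = hc/ΔE = 1240 / 2.398 = 517.1 nm.

517.1 nm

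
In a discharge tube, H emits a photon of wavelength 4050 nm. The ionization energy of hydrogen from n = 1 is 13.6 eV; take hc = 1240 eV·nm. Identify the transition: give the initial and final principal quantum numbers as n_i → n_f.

The photon energy is ΔE = hc/λ = 1240 / 4050 = 0.3062 eV.
With Z = 1, ΔE = 13.60 × (1/n_f² − 1/n_i²), so 1/n_f² − 1/n_i² = 0.02251.
Trying n_f = 4 gives 1/n_i² = 0.03999, i.e. n_i ≈ 5; this pair matches.

n_i = 5, n_f = 4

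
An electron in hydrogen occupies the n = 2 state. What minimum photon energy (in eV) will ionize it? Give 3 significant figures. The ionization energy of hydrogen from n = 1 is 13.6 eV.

E_2 = −13.60/4 = −3.40 eV, so ionization (to E = 0) requires 3.40 eV.

3.40 eV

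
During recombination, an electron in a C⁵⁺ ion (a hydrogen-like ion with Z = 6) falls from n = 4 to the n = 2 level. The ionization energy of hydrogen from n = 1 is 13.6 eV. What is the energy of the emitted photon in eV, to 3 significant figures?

91.8 eV

The Bohr energies scale as Z², so for Z = 6: E_n = −489.6/n² eV.
E_4 = −489.6/16 = −30.60 eV and E_2 = −489.6/4 = −122.4 eV.
The photon energy is |E_4 − E_2| = 91.8 eV.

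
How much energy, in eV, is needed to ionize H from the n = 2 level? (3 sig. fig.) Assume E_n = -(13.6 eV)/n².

E_2 = −13.60/4 = −3.40 eV, so ionization (to E = 0) requires 3.40 eV.

3.40 eV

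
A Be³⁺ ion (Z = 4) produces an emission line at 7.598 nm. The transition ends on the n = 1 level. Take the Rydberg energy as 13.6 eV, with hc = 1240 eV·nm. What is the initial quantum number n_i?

The photon energy is ΔE = hc/λ = 1240 / 7.598 = 163.2 eV.
With Z = 4, ΔE = 217.6 × (1/n_f² − 1/n_i²), so 1/n_f² − 1/n_i² = 0.7500.
With n_f = 1: 1/n_i² = 1/1 − 0.7500 = 0.2500, so n_i ≈ 2.00.

n_i = 2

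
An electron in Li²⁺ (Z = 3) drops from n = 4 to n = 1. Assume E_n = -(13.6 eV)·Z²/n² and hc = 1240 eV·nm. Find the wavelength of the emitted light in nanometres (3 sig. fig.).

For Z = 3 the level energies scale as Z², so the effective Rydberg energy is 13.6 × 9 = 122.4 eV.
ΔE = 122.4 × (1/1² − 1/4²) = 122.4 × 0.9375 = 114.8 eV.
λ = hc/ΔE = 1240 / 114.8 = 10.8 nm.

10.8 nm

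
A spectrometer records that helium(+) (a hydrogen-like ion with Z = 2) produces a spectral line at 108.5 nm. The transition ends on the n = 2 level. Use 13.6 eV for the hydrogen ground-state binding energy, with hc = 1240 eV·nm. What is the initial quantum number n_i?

The photon energy is ΔE = hc/λ = 1240 / 108.5 = 11.43 eV.
With Z = 2, ΔE = 54.40 × (1/n_f² − 1/n_i²), so 1/n_f² − 1/n_i² = 0.2101.
With n_f = 2: 1/n_i² = 1/4 − 0.2101 = 0.03992, so n_i ≈ 5.01.

n_i = 5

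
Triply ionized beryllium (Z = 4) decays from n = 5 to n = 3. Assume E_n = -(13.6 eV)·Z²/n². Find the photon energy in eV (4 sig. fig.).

The Bohr energies scale as Z², so for Z = 4: E_n = −217.6/n² eV.
E_5 = −217.6/25 = −8.704 eV and E_3 = −217.6/9 = −24.18 eV.
The photon energy is |E_5 − E_3| = 15.47 eV.

15.47 eV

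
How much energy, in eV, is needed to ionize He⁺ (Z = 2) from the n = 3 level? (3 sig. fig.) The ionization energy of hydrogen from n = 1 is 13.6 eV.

6.04 eV

E_n = −13.6 Z²/n² = −54.40/n² eV for Z = 2.
E_3 = −54.40/9 = −6.04 eV, so ionization (to E = 0) requires 6.04 eV.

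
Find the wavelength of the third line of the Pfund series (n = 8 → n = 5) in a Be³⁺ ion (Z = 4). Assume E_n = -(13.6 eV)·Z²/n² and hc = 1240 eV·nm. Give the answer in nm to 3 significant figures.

234 nm

The Pfund series terminates on n_f = 5; the third line has n_i = 5+3 = 8.
ΔE = 217.6 × (1/5² − 1/8²) = 5.304 eV.
λ = 1240 / 5.304 = 234 nm.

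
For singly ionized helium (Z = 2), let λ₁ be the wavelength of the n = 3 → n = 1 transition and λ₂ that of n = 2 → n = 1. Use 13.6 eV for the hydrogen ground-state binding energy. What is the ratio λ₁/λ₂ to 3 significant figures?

0.844

λ ∝ 1/ΔE ∝ 1/(1/n_f² − 1/n_i²), and the Z² and hc factors cancel in the ratio.
λ₁/λ₂ = (1/1² − 1/2²)/(1/1² − 1/3²) = 0.7500/0.8889 = 0.844.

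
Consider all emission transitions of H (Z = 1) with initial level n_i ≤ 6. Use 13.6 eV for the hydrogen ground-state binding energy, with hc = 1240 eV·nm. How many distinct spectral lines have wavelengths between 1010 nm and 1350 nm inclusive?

Enumerate all n_i → n_f pairs with 1 ≤ n_f < n_i ≤ 6 and compute λ = 1240 / [13.6·1·(1/n_f² − 1/n_i²)].
Lines falling in [1010, 1350] nm: 6→3 (1094 nm), 5→3 (1282 nm).

2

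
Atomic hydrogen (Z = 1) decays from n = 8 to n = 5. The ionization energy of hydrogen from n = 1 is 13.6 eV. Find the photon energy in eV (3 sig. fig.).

0.332 eV

E_8 = −13.60/64 = −0.2125 eV and E_5 = −13.60/25 = −0.5440 eV.
The photon energy is |E_8 − E_5| = 0.332 eV.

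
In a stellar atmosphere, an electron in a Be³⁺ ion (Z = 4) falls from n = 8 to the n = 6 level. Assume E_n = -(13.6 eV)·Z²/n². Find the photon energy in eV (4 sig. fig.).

2.644 eV

The Bohr energies scale as Z², so for Z = 4: E_n = −217.6/n² eV.
E_8 = −217.6/64 = −3.400 eV and E_6 = −217.6/36 = −6.044 eV.
The photon energy is |E_8 − E_6| = 2.644 eV.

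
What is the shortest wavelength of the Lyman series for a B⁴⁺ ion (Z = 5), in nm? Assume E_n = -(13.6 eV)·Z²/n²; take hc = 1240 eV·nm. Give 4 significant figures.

3.647 nm

The Lyman series has lower level n_f = 1; the series limit corresponds to n_i → ∞.
ΔE_max = 13.6 × 25 / 1² = 340.0 eV.
λ_min = 1240 / 340.0 = 3.647 nm.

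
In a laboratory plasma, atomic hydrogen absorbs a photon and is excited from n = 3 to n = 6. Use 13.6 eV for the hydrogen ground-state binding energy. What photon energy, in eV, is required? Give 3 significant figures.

1.13 eV

E_6 = −13.60/36 = −0.3778 eV and E_3 = −13.60/9 = −1.511 eV.
The photon energy is |E_6 − E_3| = 1.13 eV.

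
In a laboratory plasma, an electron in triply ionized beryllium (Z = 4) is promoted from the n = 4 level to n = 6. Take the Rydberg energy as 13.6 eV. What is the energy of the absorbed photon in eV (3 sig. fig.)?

The Bohr energies scale as Z², so for Z = 4: E_n = −217.6/n² eV.
E_6 = −217.6/36 = −6.044 eV and E_4 = −217.6/16 = −13.60 eV.
The photon energy is |E_6 − E_4| = 7.56 eV.

7.56 eV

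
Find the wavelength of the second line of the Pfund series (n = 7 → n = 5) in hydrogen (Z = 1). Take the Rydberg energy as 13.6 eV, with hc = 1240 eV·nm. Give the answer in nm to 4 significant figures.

The Pfund series terminates on n_f = 5; the second line has n_i = 5+2 = 7.
ΔE = 13.60 × (1/5² − 1/7²) = 0.2664 eV.
λ = 1240 / 0.2664 = 4654 nm.

4654 nm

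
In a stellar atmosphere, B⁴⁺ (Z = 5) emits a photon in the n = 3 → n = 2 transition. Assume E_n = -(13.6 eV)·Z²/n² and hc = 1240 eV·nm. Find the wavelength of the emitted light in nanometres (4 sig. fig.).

26.26 nm

For Z = 5 the level energies scale as Z², so the effective Rydberg energy is 13.6 × 25 = 340.0 eV.
ΔE = 340.0 × (1/2² − 1/3²) = 340.0 × 0.1389 = 47.22 eV.
λ = hc/ΔE = 1240 / 47.22 = 26.26 nm.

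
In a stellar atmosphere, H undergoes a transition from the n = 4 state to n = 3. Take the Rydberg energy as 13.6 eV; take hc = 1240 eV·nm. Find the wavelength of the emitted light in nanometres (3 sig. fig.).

ΔE = 13.60 × (1/3² − 1/4²) = 13.60 × 0.04861 = 0.6611 eV.
λ = hc/ΔE = 1240 / 0.6611 = 1880 nm.

1880 nm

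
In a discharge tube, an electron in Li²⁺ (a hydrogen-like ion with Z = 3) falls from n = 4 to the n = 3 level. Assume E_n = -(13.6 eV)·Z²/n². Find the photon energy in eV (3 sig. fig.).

The Bohr energies scale as Z², so for Z = 3: E_n = −122.4/n² eV.
E_4 = −122.4/16 = −7.650 eV and E_3 = −122.4/9 = −13.60 eV.
The photon energy is |E_4 − E_3| = 5.95 eV.

5.95 eV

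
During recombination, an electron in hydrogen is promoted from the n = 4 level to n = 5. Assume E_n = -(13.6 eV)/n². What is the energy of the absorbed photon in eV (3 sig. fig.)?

0.306 eV

E_5 = −13.60/25 = −0.5440 eV and E_4 = −13.60/16 = −0.8500 eV.
The photon energy is |E_5 − E_4| = 0.306 eV.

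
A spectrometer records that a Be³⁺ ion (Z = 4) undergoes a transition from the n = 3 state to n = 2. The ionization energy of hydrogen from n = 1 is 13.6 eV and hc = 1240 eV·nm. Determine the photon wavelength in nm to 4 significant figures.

41.03 nm

For Z = 4 the level energies scale as Z², so the effective Rydberg energy is 13.6 × 16 = 217.6 eV.
ΔE = 217.6 × (1/2² − 1/3²) = 217.6 × 0.1389 = 30.22 eV.
λ = hc/ΔE = 1240 / 30.22 = 41.03 nm.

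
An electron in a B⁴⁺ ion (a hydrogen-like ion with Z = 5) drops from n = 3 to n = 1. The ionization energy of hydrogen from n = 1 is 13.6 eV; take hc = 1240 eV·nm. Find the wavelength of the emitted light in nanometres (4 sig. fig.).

4.103 nm

For Z = 5 the level energies scale as Z², so the effective Rydberg energy is 13.6 × 25 = 340.0 eV.
ΔE = 340.0 × (1/1² − 1/3²) = 340.0 × 0.8889 = 302.2 eV.
λ = hc/ΔE = 1240 / 302.2 = 4.103 nm.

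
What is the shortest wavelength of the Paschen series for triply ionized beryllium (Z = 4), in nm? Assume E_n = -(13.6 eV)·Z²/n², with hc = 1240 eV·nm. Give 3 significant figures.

51.3 nm

The Paschen series has lower level n_f = 3; the series limit corresponds to n_i → ∞.
ΔE_max = 13.6 × 16 / 3² = 24.18 eV.
λ_min = 1240 / 24.18 = 51.3 nm.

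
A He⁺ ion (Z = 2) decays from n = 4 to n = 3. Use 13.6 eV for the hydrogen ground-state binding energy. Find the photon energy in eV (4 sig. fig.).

2.644 eV

The Bohr energies scale as Z², so for Z = 2: E_n = −54.40/n² eV.
E_4 = −54.40/16 = −3.400 eV and E_3 = −54.40/9 = −6.044 eV.
The photon energy is |E_4 − E_3| = 2.644 eV.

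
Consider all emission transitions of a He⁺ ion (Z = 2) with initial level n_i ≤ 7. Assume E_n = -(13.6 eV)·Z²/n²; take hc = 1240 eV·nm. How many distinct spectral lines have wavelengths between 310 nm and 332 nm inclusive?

Enumerate all n_i → n_f pairs with 1 ≤ n_f < n_i ≤ 7 and compute λ = 1240 / [13.6·4·(1/n_f² − 1/n_i²)].
Lines falling in [310, 332] nm: 5→3 (320.5 nm).

1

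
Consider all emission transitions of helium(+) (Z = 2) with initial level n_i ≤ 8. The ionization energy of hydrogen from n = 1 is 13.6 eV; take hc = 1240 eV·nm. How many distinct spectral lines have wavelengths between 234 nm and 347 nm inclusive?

4

Enumerate all n_i → n_f pairs with 1 ≤ n_f < n_i ≤ 8 and compute λ = 1240 / [13.6·4·(1/n_f² − 1/n_i²)].
Lines falling in [234, 347] nm: 8→3 (238.7 nm), 7→3 (251.3 nm), 6→3 (273.5 nm), 5→3 (320.5 nm).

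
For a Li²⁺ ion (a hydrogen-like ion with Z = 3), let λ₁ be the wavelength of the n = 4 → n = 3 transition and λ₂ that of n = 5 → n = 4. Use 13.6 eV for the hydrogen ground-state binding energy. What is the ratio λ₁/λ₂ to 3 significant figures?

0.463

λ ∝ 1/ΔE ∝ 1/(1/n_f² − 1/n_i²), and the Z² and hc factors cancel in the ratio.
λ₁/λ₂ = (1/4² − 1/5²)/(1/3² − 1/4²) = 0.02250/0.04861 = 0.463.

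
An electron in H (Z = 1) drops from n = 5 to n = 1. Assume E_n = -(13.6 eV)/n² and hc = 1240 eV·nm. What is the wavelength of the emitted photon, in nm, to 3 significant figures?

95.0 nm

ΔE = 13.60 × (1/1² − 1/5²) = 13.60 × 0.9600 = 13.06 eV.
λ = hc/ΔE = 1240 / 13.06 = 95.0 nm.
This line belongs to the Lyman series.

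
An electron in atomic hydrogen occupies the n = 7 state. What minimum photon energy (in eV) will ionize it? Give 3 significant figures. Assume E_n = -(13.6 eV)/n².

E_7 = −13.60/49 = −0.278 eV, so ionization (to E = 0) requires 0.278 eV.

0.278 eV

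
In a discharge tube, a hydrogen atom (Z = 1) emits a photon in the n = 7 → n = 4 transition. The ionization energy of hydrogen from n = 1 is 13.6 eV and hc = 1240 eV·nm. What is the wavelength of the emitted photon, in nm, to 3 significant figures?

ΔE = 13.60 × (1/4² − 1/7²) = 13.60 × 0.04209 = 0.5724 eV.
λ = hc/ΔE = 1240 / 0.5724 = 2170 nm.

2170 nm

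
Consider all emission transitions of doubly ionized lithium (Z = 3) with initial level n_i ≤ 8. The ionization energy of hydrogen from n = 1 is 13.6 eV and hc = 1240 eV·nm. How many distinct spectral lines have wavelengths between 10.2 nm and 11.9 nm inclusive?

6

Enumerate all n_i → n_f pairs with 1 ≤ n_f < n_i ≤ 8 and compute λ = 1240 / [13.6·9·(1/n_f² − 1/n_i²)].
Lines falling in [10.2, 11.9] nm: 8→1 (10.29 nm), 7→1 (10.34 nm), 6→1 (10.42 nm), 5→1 (10.55 nm), 4→1 (10.81 nm), 3→1 (11.40 nm).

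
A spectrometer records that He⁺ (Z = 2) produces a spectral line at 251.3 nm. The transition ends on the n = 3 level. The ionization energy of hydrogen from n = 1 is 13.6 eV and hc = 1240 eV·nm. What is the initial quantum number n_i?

n_i = 7

The photon energy is ΔE = hc/λ = 1240 / 251.3 = 4.934 eV.
With Z = 2, ΔE = 54.40 × (1/n_f² − 1/n_i²), so 1/n_f² − 1/n_i² = 0.09070.
With n_f = 3: 1/n_i² = 1/9 − 0.09070 = 0.02041, so n_i ≈ 7.00.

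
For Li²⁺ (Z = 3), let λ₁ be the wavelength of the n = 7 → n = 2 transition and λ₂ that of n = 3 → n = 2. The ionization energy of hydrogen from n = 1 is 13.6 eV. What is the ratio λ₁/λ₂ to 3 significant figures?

0.605

λ ∝ 1/ΔE ∝ 1/(1/n_f² − 1/n_i²), and the Z² and hc factors cancel in the ratio.
λ₁/λ₂ = (1/2² − 1/3²)/(1/2² − 1/7²) = 0.1389/0.2296 = 0.605.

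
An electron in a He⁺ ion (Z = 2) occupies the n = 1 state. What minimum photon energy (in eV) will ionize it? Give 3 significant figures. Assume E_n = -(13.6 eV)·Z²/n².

E_n = −13.6 Z²/n² = −54.40/n² eV for Z = 2.
E_1 = −54.40/1 = −54.4 eV, so ionization (to E = 0) requires 54.4 eV.

54.4 eV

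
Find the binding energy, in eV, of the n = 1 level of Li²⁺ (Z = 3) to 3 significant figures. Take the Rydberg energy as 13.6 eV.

122 eV

E_n = −13.6 Z²/n² = −122.4/n² eV for Z = 3.
E_1 = −122.4/1 = −122 eV, so ionization (to E = 0) requires 122 eV.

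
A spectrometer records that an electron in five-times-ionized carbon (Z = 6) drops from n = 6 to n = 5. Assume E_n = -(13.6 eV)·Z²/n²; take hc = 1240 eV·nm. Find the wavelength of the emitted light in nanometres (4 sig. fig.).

207.2 nm

For Z = 6 the level energies scale as Z², so the effective Rydberg energy is 13.6 × 36 = 489.6 eV.
ΔE = 489.6 × (1/5² − 1/6²) = 489.6 × 0.01222 = 5.984 eV.
λ = hc/ΔE = 1240 / 5.984 = 207.2 nm.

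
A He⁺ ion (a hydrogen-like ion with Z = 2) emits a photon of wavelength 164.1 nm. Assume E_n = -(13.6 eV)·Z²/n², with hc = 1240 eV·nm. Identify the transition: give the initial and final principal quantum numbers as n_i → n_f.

n_i = 3, n_f = 2

The photon energy is ΔE = hc/λ = 1240 / 164.1 = 7.556 eV.
With Z = 2, ΔE = 54.40 × (1/n_f² − 1/n_i²), so 1/n_f² − 1/n_i² = 0.1389.
Trying n_f = 2 gives 1/n_i² = 0.1111, i.e. n_i ≈ 3; this pair matches.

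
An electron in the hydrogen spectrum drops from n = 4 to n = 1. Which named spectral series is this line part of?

The series is set by the lower level: n_f = 1 is the Lyman series.

Lyman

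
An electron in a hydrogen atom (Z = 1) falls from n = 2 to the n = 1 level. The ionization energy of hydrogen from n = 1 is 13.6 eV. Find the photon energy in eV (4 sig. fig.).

E_2 = −13.60/4 = −3.400 eV and E_1 = −13.60/1 = −13.60 eV.
The photon energy is |E_2 − E_1| = 10.20 eV.

10.20 eV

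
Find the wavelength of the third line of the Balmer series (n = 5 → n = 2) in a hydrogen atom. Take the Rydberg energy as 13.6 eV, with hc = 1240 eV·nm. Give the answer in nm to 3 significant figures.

The Balmer series terminates on n_f = 2; the third line has n_i = 2+3 = 5.
ΔE = 13.60 × (1/2² − 1/5²) = 2.856 eV.
λ = 1240 / 2.856 = 434 nm.

434 nm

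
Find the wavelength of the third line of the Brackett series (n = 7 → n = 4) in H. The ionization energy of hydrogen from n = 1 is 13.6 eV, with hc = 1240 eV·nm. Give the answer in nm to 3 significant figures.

2170 nm

The Brackett series terminates on n_f = 4; the third line has n_i = 4+3 = 7.
ΔE = 13.60 × (1/4² − 1/7²) = 0.5724 eV.
λ = 1240 / 0.5724 = 2170 nm.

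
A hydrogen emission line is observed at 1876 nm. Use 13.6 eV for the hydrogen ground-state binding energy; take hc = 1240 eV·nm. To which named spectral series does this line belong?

Paschen

ΔE = 1240/1876 = 0.6610 eV.
This matches 13.6 × (1/3² − 1/4²), so n_f = 3: the Paschen series.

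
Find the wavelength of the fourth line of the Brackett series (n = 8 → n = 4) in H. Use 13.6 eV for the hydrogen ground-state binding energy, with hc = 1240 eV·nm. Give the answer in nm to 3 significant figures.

The Brackett series terminates on n_f = 4; the fourth line has n_i = 4+4 = 8.
ΔE = 13.60 × (1/4² − 1/8²) = 0.6375 eV.
λ = 1240 / 0.6375 = 1950 nm.

1950 nm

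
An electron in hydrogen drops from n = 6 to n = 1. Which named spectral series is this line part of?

The series is set by the lower level: n_f = 1 is the Lyman series.

Lyman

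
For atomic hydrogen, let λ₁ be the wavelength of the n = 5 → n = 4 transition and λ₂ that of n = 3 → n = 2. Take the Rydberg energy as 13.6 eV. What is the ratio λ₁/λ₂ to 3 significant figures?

λ ∝ 1/ΔE ∝ 1/(1/n_f² − 1/n_i²), and the Z² and hc factors cancel in the ratio.
λ₁/λ₂ = (1/2² − 1/3²)/(1/4² − 1/5²) = 0.1389/0.02250 = 6.17.

6.17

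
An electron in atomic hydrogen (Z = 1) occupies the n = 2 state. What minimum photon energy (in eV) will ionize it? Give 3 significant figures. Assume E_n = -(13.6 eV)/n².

3.40 eV

E_2 = −13.60/4 = −3.40 eV, so ionization (to E = 0) requires 3.40 eV.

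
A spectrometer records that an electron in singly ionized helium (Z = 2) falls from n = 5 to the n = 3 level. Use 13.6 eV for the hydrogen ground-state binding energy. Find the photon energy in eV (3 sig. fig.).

The Bohr energies scale as Z², so for Z = 2: E_n = −54.40/n² eV.
E_5 = −54.40/25 = −2.176 eV and E_3 = −54.40/9 = −6.044 eV.
The photon energy is |E_5 − E_3| = 3.87 eV.

3.87 eV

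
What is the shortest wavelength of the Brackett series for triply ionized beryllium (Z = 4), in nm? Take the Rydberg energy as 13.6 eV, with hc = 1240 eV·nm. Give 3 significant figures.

The Brackett series has lower level n_f = 4; the series limit corresponds to n_i → ∞.
ΔE_max = 13.6 × 16 / 4² = 13.60 eV.
λ_min = 1240 / 13.60 = 91.2 nm.

91.2 nm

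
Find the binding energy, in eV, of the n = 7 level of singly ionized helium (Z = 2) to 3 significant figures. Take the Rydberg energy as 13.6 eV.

E_n = −13.6 Z²/n² = −54.40/n² eV for Z = 2.
E_7 = −54.40/49 = −1.11 eV, so ionization (to E = 0) requires 1.11 eV.

1.11 eV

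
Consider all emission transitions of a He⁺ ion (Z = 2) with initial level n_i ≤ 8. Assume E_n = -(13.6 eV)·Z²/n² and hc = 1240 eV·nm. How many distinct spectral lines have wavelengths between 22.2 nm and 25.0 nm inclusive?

5

Enumerate all n_i → n_f pairs with 1 ≤ n_f < n_i ≤ 8 and compute λ = 1240 / [13.6·4·(1/n_f² − 1/n_i²)].
Lines falling in [22.2, 25.0] nm: 8→1 (23.16 nm), 7→1 (23.27 nm), 6→1 (23.45 nm), 5→1 (23.74 nm), 4→1 (24.31 nm).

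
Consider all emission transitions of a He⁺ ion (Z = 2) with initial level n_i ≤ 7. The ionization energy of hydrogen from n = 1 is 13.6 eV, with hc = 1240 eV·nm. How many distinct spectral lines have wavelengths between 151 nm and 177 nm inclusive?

Enumerate all n_i → n_f pairs with 1 ≤ n_f < n_i ≤ 7 and compute λ = 1240 / [13.6·4·(1/n_f² − 1/n_i²)].
Lines falling in [151, 177] nm: 3→2 (164.1 nm).

1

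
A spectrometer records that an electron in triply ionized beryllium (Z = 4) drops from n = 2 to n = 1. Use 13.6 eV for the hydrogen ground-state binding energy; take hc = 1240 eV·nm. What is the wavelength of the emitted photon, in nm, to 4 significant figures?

For Z = 4 the level energies scale as Z², so the effective Rydberg energy is 13.6 × 16 = 217.6 eV.
ΔE = 217.6 × (1/1² − 1/2²) = 217.6 × 0.7500 = 163.2 eV.
λ = hc/ΔE = 1240 / 163.2 = 7.598 nm.

7.598 nm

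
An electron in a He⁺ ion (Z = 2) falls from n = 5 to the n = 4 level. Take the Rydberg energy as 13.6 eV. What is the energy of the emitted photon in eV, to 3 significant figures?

The Bohr energies scale as Z², so for Z = 2: E_n = −54.40/n² eV.
E_5 = −54.40/25 = −2.176 eV and E_4 = −54.40/16 = −3.400 eV.
The photon energy is |E_5 − E_4| = 1.22 eV.

1.22 eV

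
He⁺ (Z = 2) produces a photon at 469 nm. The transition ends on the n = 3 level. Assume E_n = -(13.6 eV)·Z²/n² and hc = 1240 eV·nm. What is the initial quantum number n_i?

n_i = 4

The photon energy is ΔE = hc/λ = 1240 / 469 = 2.644 eV.
With Z = 2, ΔE = 54.40 × (1/n_f² − 1/n_i²), so 1/n_f² − 1/n_i² = 0.04860.
With n_f = 3: 1/n_i² = 1/9 − 0.04860 = 0.06251, so n_i ≈ 4.00.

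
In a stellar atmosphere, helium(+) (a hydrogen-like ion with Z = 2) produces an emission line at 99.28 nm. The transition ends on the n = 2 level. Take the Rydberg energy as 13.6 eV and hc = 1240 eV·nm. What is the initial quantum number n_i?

The photon energy is ΔE = hc/λ = 1240 / 99.28 = 12.49 eV.
With Z = 2, ΔE = 54.40 × (1/n_f² − 1/n_i²), so 1/n_f² − 1/n_i² = 0.2296.
With n_f = 2: 1/n_i² = 1/4 − 0.2296 = 0.02041, so n_i ≈ 7.00.

n_i = 7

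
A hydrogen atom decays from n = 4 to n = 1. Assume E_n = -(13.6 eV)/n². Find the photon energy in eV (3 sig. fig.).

E_4 = −13.60/16 = −0.8500 eV and E_1 = −13.60/1 = −13.60 eV.
The photon energy is |E_4 − E_1| = 12.8 eV.

12.8 eV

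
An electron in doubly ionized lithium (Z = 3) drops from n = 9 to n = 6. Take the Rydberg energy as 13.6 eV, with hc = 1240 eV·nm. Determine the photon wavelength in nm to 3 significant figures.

656 nm

For Z = 3 the level energies scale as Z², so the effective Rydberg energy is 13.6 × 9 = 122.4 eV.
ΔE = 122.4 × (1/6² − 1/9²) = 122.4 × 0.01543 = 1.889 eV.
λ = hc/ΔE = 1240 / 1.889 = 656 nm.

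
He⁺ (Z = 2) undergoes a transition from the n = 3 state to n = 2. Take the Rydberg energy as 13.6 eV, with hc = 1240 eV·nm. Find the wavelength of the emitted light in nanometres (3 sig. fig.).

164 nm

For Z = 2 the level energies scale as Z², so the effective Rydberg energy is 13.6 × 4 = 54.40 eV.
ΔE = 54.40 × (1/2² − 1/3²) = 54.40 × 0.1389 = 7.556 eV.
λ = hc/ΔE = 1240 / 7.556 = 164 nm.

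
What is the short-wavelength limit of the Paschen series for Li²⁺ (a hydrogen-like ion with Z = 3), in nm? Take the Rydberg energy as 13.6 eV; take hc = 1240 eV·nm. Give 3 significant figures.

The Paschen series has lower level n_f = 3; the series limit corresponds to n_i → ∞.
ΔE_max = 13.6 × 9 / 3² = 13.60 eV.
λ_min = 1240 / 13.60 = 91.2 nm.

91.2 nm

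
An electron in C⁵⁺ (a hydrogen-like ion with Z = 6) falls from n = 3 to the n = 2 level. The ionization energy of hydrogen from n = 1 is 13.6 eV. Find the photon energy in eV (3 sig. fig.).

The Bohr energies scale as Z², so for Z = 6: E_n = −489.6/n² eV.
E_3 = −489.6/9 = −54.40 eV and E_2 = −489.6/4 = −122.4 eV.
The photon energy is |E_3 − E_2| = 68.0 eV.

68.0 eV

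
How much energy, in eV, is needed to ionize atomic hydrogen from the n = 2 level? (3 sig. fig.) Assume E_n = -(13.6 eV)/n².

3.40 eV

E_2 = −13.60/4 = −3.40 eV, so ionization (to E = 0) requires 3.40 eV.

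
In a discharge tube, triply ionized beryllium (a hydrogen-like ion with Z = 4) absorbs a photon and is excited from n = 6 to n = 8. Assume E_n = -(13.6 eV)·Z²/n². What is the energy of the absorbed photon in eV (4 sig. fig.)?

2.644 eV

The Bohr energies scale as Z², so for Z = 4: E_n = −217.6/n² eV.
E_8 = −217.6/64 = −3.400 eV and E_6 = −217.6/36 = −6.044 eV.
The photon energy is |E_8 − E_6| = 2.644 eV.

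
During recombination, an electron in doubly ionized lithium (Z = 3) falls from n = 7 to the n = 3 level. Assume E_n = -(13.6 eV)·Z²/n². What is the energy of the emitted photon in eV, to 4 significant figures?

The Bohr energies scale as Z², so for Z = 3: E_n = −122.4/n² eV.
E_7 = −122.4/49 = −2.498 eV and E_3 = −122.4/9 = −13.60 eV.
The photon energy is |E_7 − E_3| = 11.10 eV.

11.10 eV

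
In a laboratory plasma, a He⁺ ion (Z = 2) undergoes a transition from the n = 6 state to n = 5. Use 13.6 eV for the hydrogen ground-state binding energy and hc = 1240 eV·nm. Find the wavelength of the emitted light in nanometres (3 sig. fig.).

For Z = 2 the level energies scale as Z², so the effective Rydberg energy is 13.6 × 4 = 54.40 eV.
ΔE = 54.40 × (1/5² − 1/6²) = 54.40 × 0.01222 = 0.6649 eV.
λ = hc/ΔE = 1240 / 0.6649 = 1860 nm.

1860 nm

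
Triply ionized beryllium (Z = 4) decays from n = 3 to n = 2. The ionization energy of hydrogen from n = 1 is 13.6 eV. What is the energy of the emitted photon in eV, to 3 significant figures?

The Bohr energies scale as Z², so for Z = 4: E_n = −217.6/n² eV.
E_3 = −217.6/9 = −24.18 eV and E_2 = −217.6/4 = −54.40 eV.
The photon energy is |E_3 − E_2| = 30.2 eV.

30.2 eV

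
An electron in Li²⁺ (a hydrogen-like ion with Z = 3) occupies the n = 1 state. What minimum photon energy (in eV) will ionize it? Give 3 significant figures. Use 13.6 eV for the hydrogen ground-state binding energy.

122 eV

E_n = −13.6 Z²/n² = −122.4/n² eV for Z = 3.
E_1 = −122.4/1 = −122 eV, so ionization (to E = 0) requires 122 eV.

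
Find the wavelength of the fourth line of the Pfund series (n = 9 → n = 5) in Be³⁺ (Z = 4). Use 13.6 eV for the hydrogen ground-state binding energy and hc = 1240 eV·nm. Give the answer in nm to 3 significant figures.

206 nm

The Pfund series terminates on n_f = 5; the fourth line has n_i = 5+4 = 9.
ΔE = 217.6 × (1/5² − 1/9²) = 6.018 eV.
λ = 1240 / 6.018 = 206 nm.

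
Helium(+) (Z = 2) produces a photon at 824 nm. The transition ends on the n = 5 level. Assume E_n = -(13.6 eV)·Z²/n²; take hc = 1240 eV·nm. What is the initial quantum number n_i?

n_i = 9

The photon energy is ΔE = hc/λ = 1240 / 824 = 1.505 eV.
With Z = 2, ΔE = 54.40 × (1/n_f² − 1/n_i²), so 1/n_f² − 1/n_i² = 0.02766.
With n_f = 5: 1/n_i² = 1/25 − 0.02766 = 0.01234, so n_i ≈ 9.00.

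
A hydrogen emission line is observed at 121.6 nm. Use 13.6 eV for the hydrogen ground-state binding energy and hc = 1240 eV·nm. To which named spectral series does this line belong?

ΔE = 1240/121.6 = 10.20 eV.
This matches 13.6 × (1/1² − 1/2²), so n_f = 1: the Lyman series.

Lyman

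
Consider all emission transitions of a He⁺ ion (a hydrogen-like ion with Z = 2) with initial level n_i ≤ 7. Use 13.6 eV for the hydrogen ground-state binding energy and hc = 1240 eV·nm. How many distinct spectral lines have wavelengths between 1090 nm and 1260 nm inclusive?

Enumerate all n_i → n_f pairs with 1 ≤ n_f < n_i ≤ 7 and compute λ = 1240 / [13.6·4·(1/n_f² − 1/n_i²)].
Lines falling in [1090, 1260] nm: 7→5 (1163 nm).

1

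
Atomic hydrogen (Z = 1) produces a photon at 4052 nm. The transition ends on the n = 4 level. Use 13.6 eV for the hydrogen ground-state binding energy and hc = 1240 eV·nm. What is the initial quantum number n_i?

The photon energy is ΔE = hc/λ = 1240 / 4052 = 0.3060 eV.
With Z = 1, ΔE = 13.60 × (1/n_f² − 1/n_i²), so 1/n_f² − 1/n_i² = 0.02250.
With n_f = 4: 1/n_i² = 1/16 − 0.02250 = 0.04000, so n_i ≈ 5.00.

n_i = 5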